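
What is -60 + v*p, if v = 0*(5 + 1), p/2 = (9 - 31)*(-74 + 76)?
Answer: -60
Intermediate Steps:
p = -88 (p = 2*((9 - 31)*(-74 + 76)) = 2*(-22*2) = 2*(-44) = -88)
v = 0 (v = 0*6 = 0)
-60 + v*p = -60 + 0*(-88) = -60 + 0 = -60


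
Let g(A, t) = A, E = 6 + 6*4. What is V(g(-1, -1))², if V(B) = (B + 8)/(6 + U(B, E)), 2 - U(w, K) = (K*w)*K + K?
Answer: 49/770884 ≈ 6.3563e-5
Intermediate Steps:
E = 30 (E = 6 + 24 = 30)
U(w, K) = 2 - K - w*K² (U(w, K) = 2 - ((K*w)*K + K) = 2 - (w*K² + K) = 2 - (K + w*K²) = 2 + (-K - w*K²) = 2 - K - w*K²)
V(B) = (8 + B)/(-22 - 900*B) (V(B) = (B + 8)/(6 + (2 - 1*30 - 1*B*30²)) = (8 + B)/(6 + (2 - 30 - 1*B*900)) = (8 + B)/(6 + (2 - 30 - 900*B)) = (8 + B)/(6 + (-28 - 900*B)) = (8 + B)/(-22 - 900*B))
V(g(-1, -1))² = ((-8 - 1*(-1))/(2*(11 + 450*(-1))))² = ((-8 + 1)/(2*(11 - 450)))² = ((½)*(-7)/(-439))² = ((½)*(-1/439)*(-7))² = (7/878)² = 49/770884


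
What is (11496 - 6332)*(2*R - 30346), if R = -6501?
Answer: -223849072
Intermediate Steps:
(11496 - 6332)*(2*R - 30346) = (11496 - 6332)*(2*(-6501) - 30346) = 5164*(-13002 - 30346) = 5164*(-43348) = -223849072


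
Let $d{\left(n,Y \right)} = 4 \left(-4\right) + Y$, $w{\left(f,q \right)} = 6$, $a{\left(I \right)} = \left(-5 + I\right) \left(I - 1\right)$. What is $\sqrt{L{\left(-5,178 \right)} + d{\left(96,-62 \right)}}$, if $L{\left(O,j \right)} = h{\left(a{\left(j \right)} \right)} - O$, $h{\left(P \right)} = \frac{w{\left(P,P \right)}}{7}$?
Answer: $\frac{i \sqrt{3535}}{7} \approx 8.4937 i$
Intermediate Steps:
$a{\left(I \right)} = \left(-1 + I\right) \left(-5 + I\right)$ ($a{\left(I \right)} = \left(-5 + I\right) \left(-1 + I\right) = \left(-1 + I\right) \left(-5 + I\right)$)
$h{\left(P \right)} = \frac{6}{7}$
$d{\left(n,Y \right)} = -16 + Y$
$L{\left(O,j \right)} = \frac{6}{7} - O$
$\sqrt{L{\left(-5,178 \right)} + d{\left(96,-62 \right)}} = \sqrt{\left(\frac{6}{7} - -5\right) - 78} = \sqrt{\left(\frac{6}{7} + 5\right) - 78} = \sqrt{\frac{41}{7} - 78} = \sqrt{- \frac{505}{7}} = \frac{i \sqrt{3535}}{7}$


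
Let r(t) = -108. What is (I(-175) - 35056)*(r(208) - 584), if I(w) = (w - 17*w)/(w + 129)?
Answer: 558920096/23 ≈ 2.4301e+7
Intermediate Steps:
I(w) = -16*w/(129 + w) (I(w) = (-16*w)/(129 + w) = -16*w/(129 + w))
(I(-175) - 35056)*(r(208) - 584) = (-16*(-175)/(129 - 175) - 35056)*(-108 - 584) = (-16*(-175)/(-46) - 35056)*(-692) = (-16*(-175)*(-1/46) - 35056)*(-692) = (-1400/23 - 35056)*(-692) = -807688/23*(-692) = 558920096/23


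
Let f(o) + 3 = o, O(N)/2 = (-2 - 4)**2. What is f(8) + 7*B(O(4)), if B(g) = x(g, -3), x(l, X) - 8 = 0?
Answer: 61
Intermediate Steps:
O(N) = 72 (O(N) = 2*(-2 - 4)**2 = 2*(-6)**2 = 2*36 = 72)
x(l, X) = 8 (x(l, X) = 8 + 0 = 8)
f(o) = -3 + o
B(g) = 8
f(8) + 7*B(O(4)) = (-3 + 8) + 7*8 = 5 + 56 = 61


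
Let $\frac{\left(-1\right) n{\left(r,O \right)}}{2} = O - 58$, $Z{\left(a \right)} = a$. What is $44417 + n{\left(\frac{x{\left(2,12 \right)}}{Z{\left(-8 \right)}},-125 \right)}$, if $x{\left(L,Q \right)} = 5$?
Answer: $44783$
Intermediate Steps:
$n{\left(r,O \right)} = 116 - 2 O$ ($n{\left(r,O \right)} = - 2 \left(O - 58\right) = - 2 \left(-58 + O\right) = 116 - 2 O$)
$44417 + n{\left(\frac{x{\left(2,12 \right)}}{Z{\left(-8 \right)}},-125 \right)} = 44417 + \left(116 - -250\right) = 44417 + \left(116 + 250\right) = 44417 + 366 = 44783$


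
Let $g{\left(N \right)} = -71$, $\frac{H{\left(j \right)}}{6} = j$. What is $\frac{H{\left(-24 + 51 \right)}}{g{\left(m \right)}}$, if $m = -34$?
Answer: $- \frac{162}{71} \approx -2.2817$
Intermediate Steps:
$H{\left(j \right)} = 6 j$
$\frac{H{\left(-24 + 51 \right)}}{g{\left(m \right)}} = \frac{6 \left(-24 + 51\right)}{-71} = 6 \cdot 27 \left(- \frac{1}{71}\right) = 162 \left(- \frac{1}{71}\right) = - \frac{162}{71}$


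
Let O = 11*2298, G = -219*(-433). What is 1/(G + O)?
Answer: 1/120105 ≈ 8.3261e-6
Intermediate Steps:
G = 94827
O = 25278
1/(G + O) = 1/(94827 + 25278) = 1/120105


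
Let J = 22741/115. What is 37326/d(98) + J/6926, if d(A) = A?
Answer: 14866007179/39028010 ≈ 380.91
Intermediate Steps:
J = 22741/115 (J = 22741*(1/115) = 22741/115 ≈ 197.75)
37326/d(98) + J/6926 = 37326/98 + (22741/115)/6926 = 37326*(1/98) + (22741/115)*(1/6926) = 18663/49 + 22741/796490 = 14866007179/39028010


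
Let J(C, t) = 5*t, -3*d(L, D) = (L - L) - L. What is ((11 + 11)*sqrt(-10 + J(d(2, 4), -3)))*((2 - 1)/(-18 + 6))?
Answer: -55*I/6 ≈ -9.1667*I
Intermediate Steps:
d(L, D) = L/3 (d(L, D) = -((L - L) - L)/3 = -(0 - L)/3 = -(-1)*L/3 = L/3)
((11 + 11)*sqrt(-10 + J(d(2, 4), -3)))*((2 - 1)/(-18 + 6)) = ((11 + 11)*sqrt(-10 + 5*(-3)))*((2 - 1)/(-18 + 6)) = (22*sqrt(-10 - 15))*(1/(-12)) = (22*sqrt(-25))*(1*(-1/12)) = (22*(5*I))*(-1/12) = (110*I)*(-1/12) = -55*I/6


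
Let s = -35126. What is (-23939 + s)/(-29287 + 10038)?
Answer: 59065/19249 ≈ 3.0685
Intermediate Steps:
(-23939 + s)/(-29287 + 10038) = (-23939 - 35126)/(-29287 + 10038) = -59065/(-19249) = -59065*(-1/19249) = 59065/19249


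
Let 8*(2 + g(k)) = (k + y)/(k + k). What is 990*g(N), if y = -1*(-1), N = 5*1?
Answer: -7623/4 ≈ -1905.8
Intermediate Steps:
N = 5
y = 1
g(k) = -2 + (1 + k)/(16*k) (g(k) = -2 + ((k + 1)/(k + k))/8 = -2 + ((1 + k)/((2*k)))/8 = -2 + ((1 + k)*(1/(2*k)))/8 = -2 + ((1 + k)/(2*k))/8 = -2 + (1 + k)/(16*k))
990*g(N) = 990*((1/16)*(1 - 31*5)/5) = 990*((1/16)*(⅕)*(1 - 155)) = 990*((1/16)*(⅕)*(-154)) = 990*(-77/40) = -7623/4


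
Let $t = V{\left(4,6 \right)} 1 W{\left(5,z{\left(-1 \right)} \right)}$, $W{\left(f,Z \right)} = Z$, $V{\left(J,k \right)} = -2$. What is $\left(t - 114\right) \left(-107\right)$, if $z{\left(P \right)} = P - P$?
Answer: $12198$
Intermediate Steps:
$z{\left(P \right)} = 0$
$t = 0$ ($t = \left(-2\right) 1 \cdot 0 = \left(-2\right) 0 = 0$)
$\left(t - 114\right) \left(-107\right) = \left(0 - 114\right) \left(-107\right) = \left(-114\right) \left(-107\right) = 12198$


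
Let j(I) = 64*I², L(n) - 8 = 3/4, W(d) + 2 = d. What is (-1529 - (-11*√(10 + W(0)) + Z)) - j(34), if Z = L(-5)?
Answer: -302087/4 + 22*√2 ≈ -75491.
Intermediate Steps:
W(d) = -2 + d
L(n) = 35/4 (L(n) = 8 + 3/4 = 8 + 3*(¼) = 8 + ¾ = 35/4)
Z = 35/4 ≈ 8.7500
(-1529 - (-11*√(10 + W(0)) + Z)) - j(34) = (-1529 - (-11*√(10 + (-2 + 0)) + 35/4)) - 64*34² = (-1529 - (-11*√(10 - 2) + 35/4)) - 64*1156 = (-1529 - (-22*√2 + 35/4)) - 1*73984 = (-1529 - (-22*√2 + 35/4)) - 73984 = (-1529 - (35/4 - 22*√2)) - 73984 = (-1529 + (-35/4 + 22*√2)) - 73984 = (-6151/4 + 22*√2) - 73984 = -302087/4 + 22*√2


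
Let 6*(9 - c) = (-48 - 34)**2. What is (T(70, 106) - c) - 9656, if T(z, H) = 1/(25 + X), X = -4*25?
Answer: -640826/75 ≈ -8544.3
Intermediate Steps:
X = -100
T(z, H) = -1/75 (T(z, H) = 1/(25 - 100) = 1/(-75) = -1/75)
c = -3335/3 (c = 9 - (-48 - 34)**2/6 = 9 - 1/6*(-82)**2 = 9 - 1/6*6724 = 9 - 3362/3 = -3335/3 ≈ -1111.7)
(T(70, 106) - c) - 9656 = (-1/75 - 1*(-3335/3)) - 9656 = (-1/75 + 3335/3) - 9656 = 83374/75 - 9656 = -640826/75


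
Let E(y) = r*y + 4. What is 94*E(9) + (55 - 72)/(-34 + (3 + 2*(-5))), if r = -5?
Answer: -157997/41 ≈ -3853.6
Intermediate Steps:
E(y) = 4 - 5*y (E(y) = -5*y + 4 = 4 - 5*y)
94*E(9) + (55 - 72)/(-34 + (3 + 2*(-5))) = 94*(4 - 5*9) + (55 - 72)/(-34 + (3 + 2*(-5))) = 94*(4 - 45) - 17/(-34 + (3 - 10)) = 94*(-41) - 17/(-34 - 7) = -3854 - 17/(-41) = -3854 - 17*(-1/41) = -3854 + 17/41 = -157997/41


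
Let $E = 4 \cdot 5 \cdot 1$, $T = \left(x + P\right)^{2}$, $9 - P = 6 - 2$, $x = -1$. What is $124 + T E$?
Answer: $444$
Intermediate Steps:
$P = 5$ ($P = 9 - \left(6 - 2\right) = 9 - 4 = 5$)
$T = 16$ ($T = \left(-1 + 5\right)^{2} = 4^{2} = 16$)
$E = 20$ ($E = 20 \cdot 1 = 20$)
$124 + T E = 124 + 16 \cdot 20 = 124 + 320 = 444$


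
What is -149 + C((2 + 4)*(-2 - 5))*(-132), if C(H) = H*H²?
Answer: 9779467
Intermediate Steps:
C(H) = H³
-149 + C((2 + 4)*(-2 - 5))*(-132) = -149 + ((2 + 4)*(-2 - 5))³*(-132) = -149 + (6*(-7))³*(-132) = -149 + (-42)³*(-132) = -149 - 74088*(-132) = -149 + 9779616 = 9779467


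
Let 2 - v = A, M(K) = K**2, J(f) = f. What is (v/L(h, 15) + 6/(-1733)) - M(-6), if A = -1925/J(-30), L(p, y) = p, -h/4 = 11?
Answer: -15825607/457512 ≈ -34.591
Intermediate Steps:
h = -44 (h = -4*11 = -44)
A = 385/6 (A = -1925/(-30) = -1925*(-1/30) = 385/6 ≈ 64.167)
v = -373/6 (v = 2 - 1*385/6 = 2 - 385/6 = -373/6 ≈ -62.167)
(v/L(h, 15) + 6/(-1733)) - M(-6) = (-373/6/(-44) + 6/(-1733)) - 1*(-6)**2 = (-373/6*(-1/44) + 6*(-1/1733)) - 1*36 = (373/264 - 6/1733) - 36 = 644825/457512 - 36 = -15825607/457512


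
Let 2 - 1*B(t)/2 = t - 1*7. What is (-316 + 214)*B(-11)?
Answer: -4080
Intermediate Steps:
B(t) = 18 - 2*t (B(t) = 4 - 2*(t - 1*7) = 4 - 2*(t - 7) = 4 - 2*(-7 + t) = 4 + (14 - 2*t) = 18 - 2*t)
(-316 + 214)*B(-11) = (-316 + 214)*(18 - 2*(-11)) = -102*(18 + 22) = -102*40 = -4080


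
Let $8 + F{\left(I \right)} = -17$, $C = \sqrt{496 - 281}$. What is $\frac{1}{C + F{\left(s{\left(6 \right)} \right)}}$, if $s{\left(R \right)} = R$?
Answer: $- \frac{5}{82} - \frac{\sqrt{215}}{410} \approx -0.096739$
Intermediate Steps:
$C = \sqrt{215} \approx 14.663$
$F{\left(I \right)} = -25$ ($F{\left(I \right)} = -8 - 17 = -25$)
$\frac{1}{C + F{\left(s{\left(6 \right)} \right)}} = \frac{1}{\sqrt{215} - 25} = \frac{1}{-25 + \sqrt{215}}$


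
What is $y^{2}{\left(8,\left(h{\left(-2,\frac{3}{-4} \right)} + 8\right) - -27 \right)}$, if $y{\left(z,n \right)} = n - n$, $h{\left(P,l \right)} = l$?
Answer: $0$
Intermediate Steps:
$y{\left(z,n \right)} = 0$
$y^{2}{\left(8,\left(h{\left(-2,\frac{3}{-4} \right)} + 8\right) - -27 \right)} = 0^{2} = 0$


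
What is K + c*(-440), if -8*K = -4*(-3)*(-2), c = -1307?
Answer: 575083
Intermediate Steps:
K = 3 (K = -(-4*(-3))*(-2)/8 = -3*(-2)/2 = -1/8*(-24) = 3)
K + c*(-440) = 3 - 1307*(-440) = 3 + 575080 = 575083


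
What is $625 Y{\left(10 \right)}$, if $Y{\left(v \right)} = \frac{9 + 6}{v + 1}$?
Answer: $\frac{9375}{11} \approx 852.27$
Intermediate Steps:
$Y{\left(v \right)} = \frac{15}{1 + v}$
$625 Y{\left(10 \right)} = 625 \frac{15}{1 + 10} = 625 \cdot \frac{15}{11} = \frac{9375}{11}$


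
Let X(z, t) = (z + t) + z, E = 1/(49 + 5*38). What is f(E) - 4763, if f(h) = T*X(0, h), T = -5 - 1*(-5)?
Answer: -4763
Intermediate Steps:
E = 1/239 (E = 1/(49 + 190) = 1/239 ≈ 0.0041841)
T = 0 (T = -5 + 5 = 0)
X(z, t) = t + 2*z (X(z, t) = (t + z) + z = t + 2*z)
f(h) = 0 (f(h) = 0*(h + 2*0) = 0*(h + 0) = 0*h = 0)
f(E) - 4763 = 0 - 4763 = -4763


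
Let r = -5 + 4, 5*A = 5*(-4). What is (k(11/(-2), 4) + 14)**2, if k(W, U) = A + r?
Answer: 81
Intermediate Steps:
A = -4 (A = (5*(-4))/5 = (1/5)*(-20) = -4)
r = -1
k(W, U) = -5 (k(W, U) = -4 - 1 = -5)
(k(11/(-2), 4) + 14)**2 = (-5 + 14)**2 = 9**2 = 81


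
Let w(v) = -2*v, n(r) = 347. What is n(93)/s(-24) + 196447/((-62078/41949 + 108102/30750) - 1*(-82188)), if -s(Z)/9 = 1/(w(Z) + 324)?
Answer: -760174734771915599/53009768270649 ≈ -14340.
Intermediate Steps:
s(Z) = -9/(324 - 2*Z) (s(Z) = -9/(-2*Z + 324) = -9/(324 - 2*Z))
n(93)/s(-24) + 196447/((-62078/41949 + 108102/30750) - 1*(-82188)) = 347/((9/(2*(-162 - 24)))) + 196447/((-62078/41949 + 108102/30750) - 1*(-82188)) = 347/(((9/2)/(-186))) + 196447/((-62078*1/41949 + 108102*(1/30750)) + 82188) = 347/(((9/2)*(-1/186))) + 196447/((-62078/41949 + 18017/5125) + 82188) = 347/(-3/124) + 196447/(437645383/214988625 + 82188) = 347*(-124/3) + 196447/(17669922756883/214988625) = -43028/3 + 196447*(214988625/17669922756883) = -43028/3 + 42233870415375/17669922756883 = -760174734771915599/53009768270649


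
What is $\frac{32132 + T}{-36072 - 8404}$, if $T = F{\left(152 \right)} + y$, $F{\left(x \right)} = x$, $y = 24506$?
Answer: $- \frac{28395}{22238} \approx -1.2769$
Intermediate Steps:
$T = 24658$ ($T = 152 + 24506 = 24658$)
$\frac{32132 + T}{-36072 - 8404} = \frac{32132 + 24658}{-36072 - 8404} = \frac{56790}{-44476} = 56790 \left(- \frac{1}{44476}\right) = - \frac{28395}{22238}$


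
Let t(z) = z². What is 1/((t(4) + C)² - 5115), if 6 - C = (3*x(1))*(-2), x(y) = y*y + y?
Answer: -1/3959 ≈ -0.00025259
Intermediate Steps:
x(y) = y + y² (x(y) = y² + y = y + y²)
C = 18 (C = 6 - 3*(1*(1 + 1))*(-2) = 6 - 3*(1*2)*(-2) = 6 - 3*2*(-2) = 6 - 6*(-2) = 6 - 1*(-12) = 6 + 12 = 18)
1/((t(4) + C)² - 5115) = 1/((4² + 18)² - 5115) = 1/((16 + 18)² - 5115) = 1/(34² - 5115) = 1/(1156 - 5115) = 1/(-3959) = -1/3959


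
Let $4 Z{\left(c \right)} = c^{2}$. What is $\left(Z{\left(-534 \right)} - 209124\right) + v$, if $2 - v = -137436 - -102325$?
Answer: $-102722$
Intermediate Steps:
$v = 35113$ ($v = 2 - \left(-137436 - -102325\right) = 2 - \left(-137436 + 102325\right) = 2 - -35111 = 2 + 35111 = 35113$)
$Z{\left(c \right)} = \frac{c^{2}}{4}$
$\left(Z{\left(-534 \right)} - 209124\right) + v = \left(\frac{\left(-534\right)^{2}}{4} - 209124\right) + 35113 = \left(\frac{1}{4} \cdot 285156 - 209124\right) + 35113 = \left(71289 - 209124\right) + 35113 = -137835 + 35113 = -102722$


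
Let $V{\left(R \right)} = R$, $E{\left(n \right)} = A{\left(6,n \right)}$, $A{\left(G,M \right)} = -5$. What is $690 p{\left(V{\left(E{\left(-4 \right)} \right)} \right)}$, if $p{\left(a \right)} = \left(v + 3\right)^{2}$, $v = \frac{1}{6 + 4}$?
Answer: $\frac{66309}{10} \approx 6630.9$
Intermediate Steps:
$E{\left(n \right)} = -5$
$v = \frac{1}{10} \approx 0.1$
$p{\left(a \right)} = \frac{961}{100}$ ($p{\left(a \right)} = \left(\frac{1}{10} + 3\right)^{2} = \left(\frac{31}{10}\right)^{2} = \frac{961}{100}$)
$690 p{\left(V{\left(E{\left(-4 \right)} \right)} \right)} = 690 \cdot \frac{961}{100} = \frac{66309}{10}$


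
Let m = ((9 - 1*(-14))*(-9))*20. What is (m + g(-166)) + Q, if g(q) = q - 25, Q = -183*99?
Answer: -22448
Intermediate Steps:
Q = -18117
g(q) = -25 + q
m = -4140 (m = ((9 + 14)*(-9))*20 = (23*(-9))*20 = -207*20 = -4140)
(m + g(-166)) + Q = (-4140 + (-25 - 166)) - 18117 = (-4140 - 191) - 18117 = -4331 - 18117 = -22448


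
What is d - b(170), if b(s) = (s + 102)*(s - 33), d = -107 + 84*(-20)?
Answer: -39051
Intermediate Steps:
d = -1787 (d = -107 - 1680 = -1787)
b(s) = (-33 + s)*(102 + s) (b(s) = (102 + s)*(-33 + s) = (-33 + s)*(102 + s))
d - b(170) = -1787 - (-3366 + 170² + 69*170) = -1787 - (-3366 + 28900 + 11730) = -1787 - 1*37264 = -1787 - 37264 = -39051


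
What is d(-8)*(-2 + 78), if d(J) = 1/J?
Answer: -19/2 ≈ -9.5000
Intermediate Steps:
d(-8)*(-2 + 78) = (-2 + 78)/(-8) = -⅛*76 = -19/2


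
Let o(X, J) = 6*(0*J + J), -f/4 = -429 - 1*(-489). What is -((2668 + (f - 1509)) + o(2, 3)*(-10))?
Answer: -739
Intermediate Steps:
f = -240 (f = -4*(-429 - 1*(-489)) = -4*(-429 + 489) = -4*60 = -240)
o(X, J) = 6*J (o(X, J) = 6*(0 + J) = 6*J)
-((2668 + (f - 1509)) + o(2, 3)*(-10)) = -((2668 + (-240 - 1509)) + (6*3)*(-10)) = -((2668 - 1749) + 18*(-10)) = -(919 - 180) = -1*739 = -739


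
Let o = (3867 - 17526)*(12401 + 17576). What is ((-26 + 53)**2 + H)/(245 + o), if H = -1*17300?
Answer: 16571/409455598 ≈ 4.0471e-5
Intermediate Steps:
o = -409455843 (o = -13659*29977 = -409455843)
H = -17300
((-26 + 53)**2 + H)/(245 + o) = ((-26 + 53)**2 - 17300)/(245 - 409455843) = (27**2 - 17300)/(-409455598) = (729 - 17300)*(-1/409455598) = -16571*(-1/409455598) = 16571/409455598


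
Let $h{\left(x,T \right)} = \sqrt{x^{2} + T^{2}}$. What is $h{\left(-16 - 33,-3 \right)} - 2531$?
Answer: $-2531 + \sqrt{2410} \approx -2481.9$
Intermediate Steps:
$h{\left(x,T \right)} = \sqrt{T^{2} + x^{2}}$
$h{\left(-16 - 33,-3 \right)} - 2531 = \sqrt{\left(-3\right)^{2} + \left(-16 - 33\right)^{2}} - 2531 = \sqrt{9 + \left(-16 - 33\right)^{2}} - 2531 = \sqrt{9 + \left(-49\right)^{2}} - 2531 = \sqrt{9 + 2401} - 2531 = \sqrt{2410} - 2531 = -2531 + \sqrt{2410}$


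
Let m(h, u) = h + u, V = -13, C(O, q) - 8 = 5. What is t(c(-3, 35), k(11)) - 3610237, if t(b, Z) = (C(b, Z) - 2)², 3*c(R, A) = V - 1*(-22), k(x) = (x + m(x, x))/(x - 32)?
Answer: -3610116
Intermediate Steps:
C(O, q) = 13 (C(O, q) = 8 + 5 = 13)
k(x) = 3*x/(-32 + x) (k(x) = (x + (x + x))/(x - 32) = (x + 2*x)/(-32 + x) = (3*x)/(-32 + x) = 3*x/(-32 + x))
c(R, A) = 3 (c(R, A) = (-13 - 1*(-22))/3 = (-13 + 22)/3 = (⅓)*9 = 3)
t(b, Z) = 121 (t(b, Z) = (13 - 2)² = 11² = 121)
t(c(-3, 35), k(11)) - 3610237 = 121 - 3610237 = -3610116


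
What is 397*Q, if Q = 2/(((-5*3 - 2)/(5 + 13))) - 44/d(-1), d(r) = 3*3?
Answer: -425584/153 ≈ -2781.6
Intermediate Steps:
d(r) = 9
Q = -1072/153 (Q = 2/(((-5*3 - 2)/(5 + 13))) - 44/9 = 2/(((-15 - 2)/18)) - 44*⅑ = 2/((-17*1/18)) - 44/9 = 2/(-17/18) - 44/9 = 2*(-18/17) - 44/9 = -36/17 - 44/9 = -1072/153 ≈ -7.0065)
397*Q = 397*(-1072/153) = -425584/153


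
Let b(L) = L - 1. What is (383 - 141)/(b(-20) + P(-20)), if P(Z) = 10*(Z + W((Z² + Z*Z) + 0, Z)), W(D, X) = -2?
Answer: -242/241 ≈ -1.0041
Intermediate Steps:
b(L) = -1 + L
P(Z) = -20 + 10*Z (P(Z) = 10*(Z - 2) = 10*(-2 + Z) = -20 + 10*Z)
(383 - 141)/(b(-20) + P(-20)) = (383 - 141)/((-1 - 20) + (-20 + 10*(-20))) = 242/(-21 + (-20 - 200)) = 242/(-21 - 220) = 242/(-241) = 242*(-1/241) = -242/241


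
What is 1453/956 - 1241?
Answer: -1184943/956 ≈ -1239.5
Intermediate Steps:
1453/956 - 1241 = -1184943/956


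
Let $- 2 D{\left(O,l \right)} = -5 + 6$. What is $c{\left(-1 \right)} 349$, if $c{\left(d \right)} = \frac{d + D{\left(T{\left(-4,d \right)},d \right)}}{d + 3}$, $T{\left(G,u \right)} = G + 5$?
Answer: $- \frac{1047}{4} \approx -261.75$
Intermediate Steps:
$T{\left(G,u \right)} = 5 + G$
$D{\left(O,l \right)} = - \frac{1}{2}$ ($D{\left(O,l \right)} = - \frac{-5 + 6}{2} = \left(- \frac{1}{2}\right) 1 = - \frac{1}{2}$)
$c{\left(d \right)} = \frac{- \frac{1}{2} + d}{3 + d}$ ($c{\left(d \right)} = \frac{d - \frac{1}{2}}{d + 3} = \frac{- \frac{1}{2} + d}{3 + d}$)
$c{\left(-1 \right)} 349 = \frac{- \frac{1}{2} - 1}{3 - 1} \cdot 349 = \frac{1}{2} \left(- \frac{3}{2}\right) 349 = \left(- \frac{3}{4}\right) 349 = - \frac{1047}{4}$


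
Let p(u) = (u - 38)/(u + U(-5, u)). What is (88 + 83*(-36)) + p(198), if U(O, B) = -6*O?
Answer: -165260/57 ≈ -2899.3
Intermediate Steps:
p(u) = (-38 + u)/(30 + u) (p(u) = (u - 38)/(u - 6*(-5)) = (-38 + u)/(u + 30) = (-38 + u)/(30 + u))
(88 + 83*(-36)) + p(198) = (88 + 83*(-36)) + (-38 + 198)/(30 + 198) = (88 - 2988) + 160/228 = -2900 + (1/228)*160 = -2900 + 40/57 = -165260/57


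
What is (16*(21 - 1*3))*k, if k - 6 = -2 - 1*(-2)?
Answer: 1728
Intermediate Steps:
k = 6 (k = 6 + (-2 - 1*(-2)) = 6 + (-2 + 2) = 6 + 0 = 6)
(16*(21 - 1*3))*k = (16*(21 - 1*3))*6 = (16*(21 - 3))*6 = (16*18)*6 = 288*6 = 1728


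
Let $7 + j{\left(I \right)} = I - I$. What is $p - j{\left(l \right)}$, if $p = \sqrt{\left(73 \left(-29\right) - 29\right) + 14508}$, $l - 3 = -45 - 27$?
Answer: $7 + \sqrt{12362} \approx 118.18$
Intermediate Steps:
$l = -69$ ($l = 3 - 72 = -69$)
$p = \sqrt{12362}$ ($p = \sqrt{\left(-2117 - 29\right) + 14508} = \sqrt{-2146 + 14508} = \sqrt{12362} \approx 111.18$)
$j{\left(I \right)} = -7$ ($j{\left(I \right)} = -7 + \left(I - I\right) = -7 + 0 = -7$)
$p - j{\left(l \right)} = \sqrt{12362} - -7 = \sqrt{12362} + 7 = 7 + \sqrt{12362}$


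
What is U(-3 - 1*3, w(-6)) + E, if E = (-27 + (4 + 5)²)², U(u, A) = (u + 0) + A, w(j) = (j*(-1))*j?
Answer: 2874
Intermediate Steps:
w(j) = -j² (w(j) = (-j)*j = -j²)
U(u, A) = A + u (U(u, A) = u + A = A + u)
E = 2916 (E = (-27 + 9²)² = (-27 + 81)² = 54² = 2916)
U(-3 - 1*3, w(-6)) + E = (-1*(-6)² + (-3 - 1*3)) + 2916 = (-1*36 + (-3 - 3)) + 2916 = (-36 - 6) + 2916 = -42 + 2916 = 2874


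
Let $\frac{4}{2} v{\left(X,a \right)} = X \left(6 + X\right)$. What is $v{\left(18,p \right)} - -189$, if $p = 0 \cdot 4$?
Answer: $405$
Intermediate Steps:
$p = 0$
$v{\left(X,a \right)} = \frac{X \left(6 + X\right)}{2}$
$v{\left(18,p \right)} - -189 = \frac{1}{2} \cdot 18 \left(6 + 18\right) - -189 = \frac{1}{2} \cdot 18 \cdot 24 + 189 = 216 + 189 = 405$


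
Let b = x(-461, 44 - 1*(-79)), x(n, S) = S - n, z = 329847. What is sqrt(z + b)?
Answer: sqrt(330431) ≈ 574.83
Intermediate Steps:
b = 584 (b = (44 - 1*(-79)) - 1*(-461) = (44 + 79) + 461 = 123 + 461 = 584)
sqrt(z + b) = sqrt(329847 + 584) = sqrt(330431)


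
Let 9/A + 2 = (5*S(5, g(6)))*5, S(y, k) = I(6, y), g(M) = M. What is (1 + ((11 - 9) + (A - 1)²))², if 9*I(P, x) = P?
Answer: 37173409/3748096 ≈ 9.9179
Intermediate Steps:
I(P, x) = P/9
S(y, k) = ⅔ (S(y, k) = (⅑)*6 = ⅔)
A = 27/44 (A = 9/(-2 + (5*(⅔))*5) = 9/(-2 + (10/3)*5) = 9/(-2 + 50/3) = 9/(44/3) = 9*(3/44) = 27/44 ≈ 0.61364)
(1 + ((11 - 9) + (A - 1)²))² = (1 + ((11 - 9) + (27/44 - 1)²))² = (1 + (2 + (-17/44)²))² = (1 + (2 + 289/1936))² = (1 + 4161/1936)² = (6097/1936)² = 37173409/3748096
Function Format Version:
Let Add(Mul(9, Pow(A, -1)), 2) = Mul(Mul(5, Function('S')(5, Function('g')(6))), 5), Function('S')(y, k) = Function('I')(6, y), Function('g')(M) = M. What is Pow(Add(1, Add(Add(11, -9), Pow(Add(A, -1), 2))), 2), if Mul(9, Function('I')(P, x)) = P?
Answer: Rational(37173409, 3748096) ≈ 9.9179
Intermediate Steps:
Function('I')(P, x) = Mul(Rational(1, 9), P)
Function('S')(y, k) = Rational(2, 3) (Function('S')(y, k) = Mul(Rational(1, 9), 6) = Rational(2, 3))
A = Rational(27, 44) (A = Mul(9, Pow(Add(-2, Mul(Mul(5, Rational(2, 3)), 5)), -1)) = Mul(9, Pow(Add(-2, Mul(Rational(10, 3), 5)), -1)) = Mul(9, Pow(Add(-2, Rational(50, 3)), -1)) = Mul(9, Pow(Rational(44, 3), -1)) = Mul(9, Rational(3, 44)) = Rational(27, 44) ≈ 0.61364)
Pow(Add(1, Add(Add(11, -9), Pow(Add(A, -1), 2))), 2) = Pow(Add(1, Add(Add(11, -9), Pow(Add(Rational(27, 44), -1), 2))), 2) = Pow(Add(1, Add(2, Pow(Rational(-17, 44), 2))), 2) = Pow(Add(1, Add(2, Rational(289, 1936))), 2) = Pow(Add(1, Rational(4161, 1936)), 2) = Pow(Rational(6097, 1936), 2) = Rational(37173409, 3748096)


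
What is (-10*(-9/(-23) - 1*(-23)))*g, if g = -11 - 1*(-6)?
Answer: 26900/23 ≈ 1169.6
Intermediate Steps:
g = -5 (g = -11 + 6 = -5)
(-10*(-9/(-23) - 1*(-23)))*g = -10*(-9/(-23) - 1*(-23))*(-5) = -10*(-9*(-1/23) + 23)*(-5) = -10*(9/23 + 23)*(-5) = -10*538/23*(-5) = -5380/23*(-5) = 26900/23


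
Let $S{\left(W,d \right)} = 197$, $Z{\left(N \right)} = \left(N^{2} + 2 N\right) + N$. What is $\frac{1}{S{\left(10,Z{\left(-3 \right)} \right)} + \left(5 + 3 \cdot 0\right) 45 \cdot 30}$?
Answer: $\frac{1}{6947} \approx 0.00014395$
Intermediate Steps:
$Z{\left(N \right)} = N^{2} + 3 N$
$\frac{1}{S{\left(10,Z{\left(-3 \right)} \right)} + \left(5 + 3 \cdot 0\right) 45 \cdot 30} = \frac{1}{197 + \left(5 + 3 \cdot 0\right) 45 \cdot 30} = \frac{1}{197 + \left(5 + 0\right) 45 \cdot 30} = \frac{1}{197 + 5 \cdot 45 \cdot 30} = \frac{1}{197 + 225 \cdot 30} = \frac{1}{197 + 6750} = \frac{1}{6947}$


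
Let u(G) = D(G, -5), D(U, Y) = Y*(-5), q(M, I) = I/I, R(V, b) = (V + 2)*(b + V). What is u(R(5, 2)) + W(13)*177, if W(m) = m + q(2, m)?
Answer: 2503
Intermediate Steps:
R(V, b) = (2 + V)*(V + b)
q(M, I) = 1
D(U, Y) = -5*Y
W(m) = 1 + m (W(m) = m + 1 = 1 + m)
u(G) = 25 (u(G) = -5*(-5) = 25)
u(R(5, 2)) + W(13)*177 = 25 + (1 + 13)*177 = 25 + 14*177 = 25 + 2478 = 2503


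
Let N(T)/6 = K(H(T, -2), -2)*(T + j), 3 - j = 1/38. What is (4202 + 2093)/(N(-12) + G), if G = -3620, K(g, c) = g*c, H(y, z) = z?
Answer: -119605/72896 ≈ -1.6408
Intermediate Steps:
K(g, c) = c*g
j = 113/38 (j = 3 - 1/38 = 113/38 ≈ 2.9737)
N(T) = 1356/19 + 24*T (N(T) = 6*((-2*(-2))*(T + 113/38)) = 6*(4*(113/38 + T)) = 6*(226/19 + 4*T) = 1356/19 + 24*T)
(4202 + 2093)/(N(-12) + G) = (4202 + 2093)/((1356/19 + 24*(-12)) - 3620) = 6295/((1356/19 - 288) - 3620) = 6295/(-4116/19 - 3620) = 6295/(-72896/19) = 6295*(-19/72896) = -119605/72896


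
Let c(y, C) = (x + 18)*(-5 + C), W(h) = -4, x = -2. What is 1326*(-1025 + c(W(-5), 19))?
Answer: -1062126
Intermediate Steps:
c(y, C) = -80 + 16*C (c(y, C) = (-2 + 18)*(-5 + C) = 16*(-5 + C) = -80 + 16*C)
1326*(-1025 + c(W(-5), 19)) = 1326*(-1025 + (-80 + 16*19)) = 1326*(-1025 + (-80 + 304)) = 1326*(-1025 + 224) = 1326*(-801) = -1062126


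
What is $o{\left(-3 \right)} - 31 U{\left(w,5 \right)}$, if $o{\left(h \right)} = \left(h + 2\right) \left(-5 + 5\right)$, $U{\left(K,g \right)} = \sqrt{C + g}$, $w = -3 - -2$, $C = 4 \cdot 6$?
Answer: $- 31 \sqrt{29} \approx -166.94$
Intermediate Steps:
$C = 24$
$w = -1$ ($w = -3 + 2 = -1$)
$U{\left(K,g \right)} = \sqrt{24 + g}$
$o{\left(h \right)} = 0$ ($o{\left(h \right)} = \left(2 + h\right) 0 = 0$)
$o{\left(-3 \right)} - 31 U{\left(w,5 \right)} = 0 - 31 \sqrt{24 + 5} = 0 - 31 \sqrt{29} = - 31 \sqrt{29}$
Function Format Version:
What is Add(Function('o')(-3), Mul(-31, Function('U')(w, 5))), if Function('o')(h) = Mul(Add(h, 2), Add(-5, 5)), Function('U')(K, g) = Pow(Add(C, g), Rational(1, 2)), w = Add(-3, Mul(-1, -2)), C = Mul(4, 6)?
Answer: Mul(-31, Pow(29, Rational(1, 2))) ≈ -166.94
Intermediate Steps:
C = 24
w = -1 (w = Add(-3, 2) = -1)
Function('U')(K, g) = Pow(Add(24, g), Rational(1, 2))
Function('o')(h) = 0 (Function('o')(h) = Mul(Add(2, h), 0) = 0)
Add(Function('o')(-3), Mul(-31, Function('U')(w, 5))) = Add(0, Mul(-31, Pow(Add(24, 5), Rational(1, 2)))) = Add(0, Mul(-31, Pow(29, Rational(1, 2)))) = Mul(-31, Pow(29, Rational(1, 2)))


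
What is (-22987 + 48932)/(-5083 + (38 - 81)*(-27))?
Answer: -25945/3922 ≈ -6.6152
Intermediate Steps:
(-22987 + 48932)/(-5083 + (38 - 81)*(-27)) = 25945/(-5083 - 43*(-27)) = 25945/(-5083 + 1161) = 25945/(-3922) = 25945*(-1/3922) = -25945/3922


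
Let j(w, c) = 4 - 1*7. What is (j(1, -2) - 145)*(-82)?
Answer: 12136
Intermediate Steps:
j(w, c) = -3 (j(w, c) = 4 - 7 = -3)
(j(1, -2) - 145)*(-82) = (-3 - 145)*(-82) = -148*(-82) = 12136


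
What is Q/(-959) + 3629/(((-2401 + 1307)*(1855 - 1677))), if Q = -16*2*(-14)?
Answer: -12960021/26678284 ≈ -0.48579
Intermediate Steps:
Q = 448 (Q = -32*(-14) = 448)
Q/(-959) + 3629/(((-2401 + 1307)*(1855 - 1677))) = 448/(-959) + 3629/(((-2401 + 1307)*(1855 - 1677))) = 448*(-1/959) + 3629/((-1094*178)) = -64/137 + 3629/(-194732) = -64/137 + 3629*(-1/194732) = -64/137 - 3629/194732 = -12960021/26678284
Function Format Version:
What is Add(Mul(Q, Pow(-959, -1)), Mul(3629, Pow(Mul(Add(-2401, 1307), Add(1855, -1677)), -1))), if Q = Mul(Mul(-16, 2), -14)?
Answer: Rational(-12960021, 26678284) ≈ -0.48579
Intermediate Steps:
Q = 448 (Q = Mul(-32, -14) = 448)
Add(Mul(Q, Pow(-959, -1)), Mul(3629, Pow(Mul(Add(-2401, 1307), Add(1855, -1677)), -1))) = Add(Mul(448, Pow(-959, -1)), Mul(3629, Pow(Mul(Add(-2401, 1307), Add(1855, -1677)), -1))) = Add(Mul(448, Rational(-1, 959)), Mul(3629, Pow(Mul(-1094, 178), -1))) = Add(Rational(-64, 137), Mul(3629, Pow(-194732, -1))) = Add(Rational(-64, 137), Mul(3629, Rational(-1, 194732))) = Add(Rational(-64, 137), Rational(-3629, 194732)) = Rational(-12960021, 26678284)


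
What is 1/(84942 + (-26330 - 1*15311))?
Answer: 1/43301 ≈ 2.3094e-5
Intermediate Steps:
1/(84942 + (-26330 - 1*15311)) = 1/(84942 + (-26330 - 15311)) = 1/(84942 - 41641) = 1/43301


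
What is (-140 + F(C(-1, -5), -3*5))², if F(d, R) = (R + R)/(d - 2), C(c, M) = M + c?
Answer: 297025/16 ≈ 18564.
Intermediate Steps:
F(d, R) = 2*R/(-2 + d) (F(d, R) = (2*R)/(-2 + d) = 2*R/(-2 + d))
(-140 + F(C(-1, -5), -3*5))² = (-140 + 2*(-3*5)/(-2 + (-5 - 1)))² = (-140 + 2*(-15)/(-2 - 6))² = (-140 + 2*(-15)/(-8))² = (-140 + 2*(-15)*(-⅛))² = (-140 + 15/4)² = (-545/4)² = 297025/16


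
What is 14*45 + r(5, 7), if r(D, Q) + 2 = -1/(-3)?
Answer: 1885/3 ≈ 628.33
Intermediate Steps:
r(D, Q) = -5/3 (r(D, Q) = -2 - 1/(-3) = -2 - 1*(-⅓) = -2 + ⅓ = -5/3)
14*45 + r(5, 7) = 14*45 - 5/3 = 630 - 5/3 = 1885/3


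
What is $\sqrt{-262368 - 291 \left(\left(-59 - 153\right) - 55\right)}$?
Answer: $51 i \sqrt{71} \approx 429.73 i$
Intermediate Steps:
$\sqrt{-262368 - 291 \left(\left(-59 - 153\right) - 55\right)} = \sqrt{-262368 - 291 \left(-212 - 55\right)} = \sqrt{-262368 - -77697} = \sqrt{-262368 + 77697} = \sqrt{-184671} = 51 i \sqrt{71}$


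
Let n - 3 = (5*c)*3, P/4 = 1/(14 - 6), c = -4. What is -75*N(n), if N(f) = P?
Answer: -75/2 ≈ -37.500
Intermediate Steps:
P = 1/2 (P = 4/(14 - 6) = 4/8 = 4*(1/8) = 1/2 ≈ 0.50000)
n = -57 (n = 3 + (5*(-4))*3 = 3 - 20*3 = 3 - 60 = -57)
N(f) = 1/2
-75*N(n) = -75*1/2 = -75/2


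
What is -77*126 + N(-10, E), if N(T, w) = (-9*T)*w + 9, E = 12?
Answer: -8613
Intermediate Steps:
N(T, w) = 9 - 9*T*w (N(T, w) = -9*T*w + 9 = 9 - 9*T*w)
-77*126 + N(-10, E) = -77*126 + (9 - 9*(-10)*12) = -9702 + (9 + 1080) = -9702 + 1089 = -8613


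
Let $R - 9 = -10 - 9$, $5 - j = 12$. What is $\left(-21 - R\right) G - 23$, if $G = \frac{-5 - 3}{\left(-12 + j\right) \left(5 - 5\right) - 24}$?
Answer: $- \frac{80}{3} \approx -26.667$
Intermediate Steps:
$j = -7$ ($j = 5 - 12 = -7$)
$R = -10$ ($R = 9 - 19 = -10$)
$G = \frac{1}{3}$ ($G = \frac{-5 - 3}{\left(-12 - 7\right) \left(5 - 5\right) - 24} = - \frac{8}{\left(-19\right) 0 - 24} = - \frac{8}{0 - 24} = - \frac{8}{-24} = \left(-8\right) \left(- \frac{1}{24}\right) = \frac{1}{3} \approx 0.33333$)
$\left(-21 - R\right) G - 23 = \left(-21 - -10\right) \frac{1}{3} - 23 = \left(-21 + 10\right) \frac{1}{3} - 23 = \left(-11\right) \frac{1}{3} - 23 = - \frac{11}{3} - 23 = - \frac{80}{3}$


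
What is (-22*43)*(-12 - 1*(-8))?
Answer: 3784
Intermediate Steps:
(-22*43)*(-12 - 1*(-8)) = -946*(-12 + 8) = -946*(-4) = 3784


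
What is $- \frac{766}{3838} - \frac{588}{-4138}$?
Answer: $- \frac{228241}{3970411} \approx -0.057485$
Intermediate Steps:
$- \frac{766}{3838} - \frac{588}{-4138} = \left(-766\right) \frac{1}{3838} - - \frac{294}{2069} = - \frac{383}{1919} + \frac{294}{2069} = - \frac{228241}{3970411}$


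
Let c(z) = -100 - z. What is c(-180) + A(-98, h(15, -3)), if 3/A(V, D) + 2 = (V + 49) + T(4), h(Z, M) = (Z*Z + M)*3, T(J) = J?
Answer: 3757/47 ≈ 79.936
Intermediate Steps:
h(Z, M) = 3*M + 3*Z² (h(Z, M) = (Z² + M)*3 = (M + Z²)*3 = 3*M + 3*Z²)
A(V, D) = 3/(51 + V) (A(V, D) = 3/(-2 + ((V + 49) + 4)) = 3/(-2 + ((49 + V) + 4)) = 3/(-2 + (53 + V)) = 3/(51 + V))
c(-180) + A(-98, h(15, -3)) = (-100 - 1*(-180)) + 3/(51 - 98) = (-100 + 180) + 3/(-47) = 80 + 3*(-1/47) = 80 - 3/47 = 3757/47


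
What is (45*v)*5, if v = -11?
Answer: -2475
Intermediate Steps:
(45*v)*5 = (45*(-11))*5 = -495*5 = -2475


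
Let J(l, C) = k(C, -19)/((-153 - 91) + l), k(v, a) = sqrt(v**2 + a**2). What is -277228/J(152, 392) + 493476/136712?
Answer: 123369/34178 + 25504976*sqrt(6161)/30805 ≈ 64991.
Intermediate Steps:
k(v, a) = sqrt(a**2 + v**2)
J(l, C) = sqrt(361 + C**2)/(-244 + l) (J(l, C) = sqrt((-19)**2 + C**2)/((-153 - 91) + l) = sqrt(361 + C**2)/(-244 + l))
-277228/J(152, 392) + 493476/136712 = -277228*(-244 + 152)/sqrt(361 + 392**2) + 493476/136712 = -277228*(-92/sqrt(361 + 153664)) + 493476*(1/136712) = -277228*(-92*sqrt(6161)/30805) + 123369/34178 = -(-25504976)*sqrt(6161)/30805 + 123369/34178 = 25504976*sqrt(6161)/30805 + 123369/34178 = 123369/34178 + 25504976*sqrt(6161)/30805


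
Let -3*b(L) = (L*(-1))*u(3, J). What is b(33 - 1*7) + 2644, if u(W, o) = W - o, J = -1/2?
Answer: 8023/3 ≈ 2674.3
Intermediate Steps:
J = -1/2 (J = -1*1/2 = -1/2 ≈ -0.50000)
b(L) = 7*L/6 (b(L) = -L*(-1)*(3 - 1*(-1/2))/3 = -(-L)*(3 + 1/2)/3 = -(-L)*7/(3*2) = -(-7)*L/6 = 7*L/6)
b(33 - 1*7) + 2644 = 7*(33 - 1*7)/6 + 2644 = 7*(33 - 7)/6 + 2644 = (7/6)*26 + 2644 = 91/3 + 2644 = 8023/3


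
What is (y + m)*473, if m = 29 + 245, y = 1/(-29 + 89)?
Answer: 7776593/60 ≈ 1.2961e+5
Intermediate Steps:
y = 1/60 ≈ 0.016667
m = 274
(y + m)*473 = (1/60 + 274)*473 = (16441/60)*473 = 7776593/60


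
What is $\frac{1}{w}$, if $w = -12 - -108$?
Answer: $\frac{1}{96} \approx 0.010417$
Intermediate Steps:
$w = 96$ ($w = -12 + 108 = 96$)
$\frac{1}{w} = \frac{1}{96}$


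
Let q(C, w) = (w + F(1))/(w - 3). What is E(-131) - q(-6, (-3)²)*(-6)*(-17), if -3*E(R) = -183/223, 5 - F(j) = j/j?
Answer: -49222/223 ≈ -220.73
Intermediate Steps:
F(j) = 4 (F(j) = 5 - j/j = 5 - 1*1 = 5 - 1 = 4)
q(C, w) = (4 + w)/(-3 + w) (q(C, w) = (w + 4)/(w - 3) = (4 + w)/(-3 + w))
E(R) = 61/223 (E(R) = -(-61)/223 = -⅓*(-183/223) = 61/223)
E(-131) - q(-6, (-3)²)*(-6)*(-17) = 61/223 - ((4 + (-3)²)/(-3 + (-3)²))*(-6)*(-17) = 61/223 - ((4 + 9)/(-3 + 9))*(-6)*(-17) = 61/223 - (13/6)*(-6)*(-17) = 61/223 - (-13)*(-17) = 61/223 - 1*221 = 61/223 - 221 = -49222/223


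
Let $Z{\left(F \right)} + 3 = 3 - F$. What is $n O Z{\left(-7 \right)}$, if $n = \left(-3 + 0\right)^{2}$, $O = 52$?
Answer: $3276$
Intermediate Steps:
$Z{\left(F \right)} = - F$ ($Z{\left(F \right)} = -3 - \left(-3 + F\right) = - F$)
$n = 9$ ($n = \left(-3\right)^{2} = 9$)
$n O Z{\left(-7 \right)} = 9 \cdot 52 \left(\left(-1\right) \left(-7\right)\right) = 468 \cdot 7 = 3276$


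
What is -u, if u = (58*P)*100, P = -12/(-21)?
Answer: -23200/7 ≈ -3314.3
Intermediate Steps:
P = 4/7 (P = -12*(-1/21) = 4/7 ≈ 0.57143)
u = 23200/7 (u = (58*(4/7))*100 = (232/7)*100 = 23200/7 ≈ 3314.3)
-u = -1*23200/7 = -23200/7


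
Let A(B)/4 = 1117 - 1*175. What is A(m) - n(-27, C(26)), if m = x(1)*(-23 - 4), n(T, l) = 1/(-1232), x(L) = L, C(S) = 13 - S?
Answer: 4642177/1232 ≈ 3768.0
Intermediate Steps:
n(T, l) = -1/1232
m = -27 (m = 1*(-23 - 4) = 1*(-27) = -27)
A(B) = 3768 (A(B) = 4*(1117 - 1*175) = 4*(1117 - 175) = 4*942 = 3768)
A(m) - n(-27, C(26)) = 3768 - 1*(-1/1232) = 3768 + 1/1232 = 4642177/1232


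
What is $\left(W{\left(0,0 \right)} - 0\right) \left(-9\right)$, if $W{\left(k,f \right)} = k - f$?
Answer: $0$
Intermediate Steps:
$\left(W{\left(0,0 \right)} - 0\right) \left(-9\right) = \left(\left(0 - 0\right) - 0\right) \left(-9\right) = \left(\left(0 + 0\right) + \left(-2 + 2\right)\right) \left(-9\right) = \left(0 + 0\right) \left(-9\right) = 0 \left(-9\right) = 0$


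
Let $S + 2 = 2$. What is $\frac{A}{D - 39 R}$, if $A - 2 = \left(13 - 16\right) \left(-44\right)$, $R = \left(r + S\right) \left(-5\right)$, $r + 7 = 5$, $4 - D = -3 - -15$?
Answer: $- \frac{67}{199} \approx -0.33668$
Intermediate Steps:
$S = 0$ ($S = -2 + 2 = 0$)
$D = -8$ ($D = 4 - \left(-3 - -15\right) = 4 - \left(-3 + 15\right) = 4 - 12 = -8$)
$r = -2$ ($r = -7 + 5 = -2$)
$R = 10$ ($R = \left(-2 + 0\right) \left(-5\right) = \left(-2\right) \left(-5\right) = 10$)
$A = 134$ ($A = 2 + \left(13 - 16\right) \left(-44\right) = 2 - -132 = 2 + 132 = 134$)
$\frac{A}{D - 39 R} = \frac{134}{-8 - 390} = \frac{134}{-398} = 134 \left(- \frac{1}{398}\right) = - \frac{67}{199}$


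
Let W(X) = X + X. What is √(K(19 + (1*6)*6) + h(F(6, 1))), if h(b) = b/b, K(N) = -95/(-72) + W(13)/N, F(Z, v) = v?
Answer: √1216270/660 ≈ 1.6710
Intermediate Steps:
W(X) = 2*X
K(N) = 95/72 + 26/N (K(N) = -95/(-72) + (2*13)/N = -95*(-1/72) + 26/N = 95/72 + 26/N)
h(b) = 1
√(K(19 + (1*6)*6) + h(F(6, 1))) = √((95/72 + 26/(19 + (1*6)*6)) + 1) = √((95/72 + 26/(19 + 6*6)) + 1) = √((95/72 + 26/(19 + 36)) + 1) = √((95/72 + 26/55) + 1) = √(7097/3960 + 1) = √(11057/3960) = √1216270/660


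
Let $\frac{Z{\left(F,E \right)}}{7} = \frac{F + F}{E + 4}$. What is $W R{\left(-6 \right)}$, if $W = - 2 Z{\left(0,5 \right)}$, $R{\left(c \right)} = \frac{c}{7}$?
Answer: $0$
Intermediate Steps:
$Z{\left(F,E \right)} = \frac{14 F}{4 + E}$ ($Z{\left(F,E \right)} = 7 \frac{F + F}{E + 4} = 7 \frac{2 F}{4 + E} = \frac{14 F}{4 + E}$)
$R{\left(c \right)} = \frac{c}{7}$ ($R{\left(c \right)} = c \frac{1}{7} = \frac{c}{7}$)
$W = 0$ ($W = - 2 \cdot 14 \cdot 0 \frac{1}{4 + 5} = - 2 \cdot 14 \cdot 0 \cdot \frac{1}{9} = \left(-2\right) 0 = 0$)
$W R{\left(-6 \right)} = 0 \cdot \frac{1}{7} \left(-6\right) = 0 \left(- \frac{6}{7}\right) = 0$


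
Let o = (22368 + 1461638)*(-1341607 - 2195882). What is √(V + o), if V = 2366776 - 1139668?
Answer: I*√5249653673826 ≈ 2.2912e+6*I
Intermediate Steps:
V = 1227108
o = -5249654900934 (o = 1484006*(-3537489) = -5249654900934)
√(V + o) = √(1227108 - 5249654900934) = √(-5249653673826) = I*√5249653673826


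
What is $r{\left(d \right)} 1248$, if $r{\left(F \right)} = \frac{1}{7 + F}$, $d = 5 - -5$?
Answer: $\frac{1248}{17} \approx 73.412$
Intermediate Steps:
$d = 10$ ($d = 5 + 5 = 10$)
$r{\left(d \right)} 1248 = \frac{1}{7 + 10} \cdot 1248 = \frac{1}{17} \cdot 1248 = \frac{1248}{17}$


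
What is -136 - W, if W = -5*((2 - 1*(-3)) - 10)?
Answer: -161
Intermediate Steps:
W = 25 (W = -5*((2 + 3) - 10) = -5*(5 - 10) = -5*(-5) = 25)
-136 - W = -136 - 1*25 = -136 - 25 = -161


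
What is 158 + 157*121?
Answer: 19155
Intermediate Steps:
158 + 157*121 = 158 + 18997 = 19155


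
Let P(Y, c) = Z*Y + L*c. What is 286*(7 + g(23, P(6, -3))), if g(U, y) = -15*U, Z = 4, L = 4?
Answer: -96668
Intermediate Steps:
P(Y, c) = 4*Y + 4*c
286*(7 + g(23, P(6, -3))) = 286*(7 - 15*23) = 286*(7 - 345) = 286*(-338) = -96668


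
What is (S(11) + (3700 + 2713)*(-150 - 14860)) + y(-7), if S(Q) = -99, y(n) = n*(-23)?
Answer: -96259068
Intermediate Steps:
y(n) = -23*n
(S(11) + (3700 + 2713)*(-150 - 14860)) + y(-7) = (-99 + (3700 + 2713)*(-150 - 14860)) - 23*(-7) = (-99 + 6413*(-15010)) + 161 = (-99 - 96259130) + 161 = -96259229 + 161 = -96259068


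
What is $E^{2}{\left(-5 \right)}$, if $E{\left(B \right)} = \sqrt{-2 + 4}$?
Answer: $2$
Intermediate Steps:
$E{\left(B \right)} = \sqrt{2}$
$E^{2}{\left(-5 \right)} = \left(\sqrt{2}\right)^{2} = 2$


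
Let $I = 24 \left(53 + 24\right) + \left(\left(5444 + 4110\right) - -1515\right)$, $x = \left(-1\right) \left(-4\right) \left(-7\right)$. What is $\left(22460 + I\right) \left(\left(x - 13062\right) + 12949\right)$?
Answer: $-4988157$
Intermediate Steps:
$x = -28$ ($x = 4 \left(-7\right) = -28$)
$I = 12917$ ($I = 24 \cdot 77 + \left(9554 + \left(-564 + 2079\right)\right) = 1848 + \left(9554 + 1515\right) = 1848 + 11069 = 12917$)
$\left(22460 + I\right) \left(\left(x - 13062\right) + 12949\right) = \left(22460 + 12917\right) \left(\left(-28 - 13062\right) + 12949\right) = 35377 \left(-13090 + 12949\right) = 35377 \left(-141\right) = -4988157$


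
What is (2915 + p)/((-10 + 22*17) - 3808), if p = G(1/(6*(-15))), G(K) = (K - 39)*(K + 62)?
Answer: -4023631/27896400 ≈ -0.14423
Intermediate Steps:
G(K) = (-39 + K)*(62 + K)
p = -19587869/8100 (p = -2418 + (1/(6*(-15)))² + 23/((6*(-15))) = -2418 + (1/(-90))² + 23/(-90) = -2418 + (-1/90)² + 23*(-1/90) = -2418 + 1/8100 - 23/90 = -19587869/8100 ≈ -2418.3)
(2915 + p)/((-10 + 22*17) - 3808) = (2915 - 19587869/8100)/((-10 + 22*17) - 3808) = 4023631/(8100*((-10 + 374) - 3808)) = 4023631/(8100*(364 - 3808)) = (4023631/8100)/(-3444) = (4023631/8100)*(-1/3444) = -4023631/27896400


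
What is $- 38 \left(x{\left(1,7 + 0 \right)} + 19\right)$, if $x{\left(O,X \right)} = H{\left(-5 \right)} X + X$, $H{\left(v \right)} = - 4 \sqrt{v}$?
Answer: $-988 + 1064 i \sqrt{5} \approx -988.0 + 2379.2 i$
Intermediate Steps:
$x{\left(O,X \right)} = X - 4 i X \sqrt{5}$ ($x{\left(O,X \right)} = - 4 \sqrt{-5} X + X = - 4 i \sqrt{5} X + X = - 4 i X \sqrt{5} + X = X - 4 i X \sqrt{5}$)
$- 38 \left(x{\left(1,7 + 0 \right)} + 19\right) = - 38 \left(\left(7 + 0\right) \left(1 - 4 i \sqrt{5}\right) + 19\right) = - 38 \left(7 \left(1 - 4 i \sqrt{5}\right) + 19\right) = - 38 \left(\left(7 - 28 i \sqrt{5}\right) + 19\right) = - 38 \left(26 - 28 i \sqrt{5}\right) = -988 + 1064 i \sqrt{5}$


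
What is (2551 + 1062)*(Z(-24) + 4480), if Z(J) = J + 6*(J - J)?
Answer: 16099528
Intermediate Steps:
Z(J) = J (Z(J) = J + 6*0 = J + 0 = J)
(2551 + 1062)*(Z(-24) + 4480) = (2551 + 1062)*(-24 + 4480) = 3613*4456 = 16099528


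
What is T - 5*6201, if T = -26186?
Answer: -57191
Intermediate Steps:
T - 5*6201 = -26186 - 5*6201 = -26186 - 31005 = -57191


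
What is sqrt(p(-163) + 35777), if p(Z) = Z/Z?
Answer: sqrt(35778) ≈ 189.15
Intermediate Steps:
p(Z) = 1
sqrt(p(-163) + 35777) = sqrt(1 + 35777) = sqrt(35778)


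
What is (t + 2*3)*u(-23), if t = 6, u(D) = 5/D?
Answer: -60/23 ≈ -2.6087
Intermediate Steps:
(t + 2*3)*u(-23) = (6 + 2*3)*(5/(-23)) = (6 + 6)*(5*(-1/23)) = 12*(-5/23) = -60/23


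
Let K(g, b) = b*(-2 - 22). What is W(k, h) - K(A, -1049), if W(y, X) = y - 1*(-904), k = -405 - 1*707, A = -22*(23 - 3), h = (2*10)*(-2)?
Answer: -25384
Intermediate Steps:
h = -40 (h = 20*(-2) = -40)
A = -440 (A = -22*20 = -440)
k = -1112 (k = -405 - 707 = -1112)
W(y, X) = 904 + y (W(y, X) = y + 904 = 904 + y)
K(g, b) = -24*b (K(g, b) = b*(-24) = -24*b)
W(k, h) - K(A, -1049) = (904 - 1112) - (-24)*(-1049) = -208 - 1*25176 = -208 - 25176 = -25384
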